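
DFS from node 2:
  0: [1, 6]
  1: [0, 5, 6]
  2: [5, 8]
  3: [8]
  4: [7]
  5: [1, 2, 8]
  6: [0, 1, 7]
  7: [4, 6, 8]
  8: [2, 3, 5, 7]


Visit 2, push [8, 5]
Visit 5, push [8, 1]
Visit 1, push [6, 0]
Visit 0, push [6]
Visit 6, push [7]
Visit 7, push [8, 4]
Visit 4, push []
Visit 8, push [3]
Visit 3, push []

DFS order: [2, 5, 1, 0, 6, 7, 4, 8, 3]


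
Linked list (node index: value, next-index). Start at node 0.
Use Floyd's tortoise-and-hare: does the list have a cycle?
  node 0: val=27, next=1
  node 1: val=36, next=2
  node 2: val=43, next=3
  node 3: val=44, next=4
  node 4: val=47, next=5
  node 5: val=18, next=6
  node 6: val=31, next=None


Floyd's tortoise (slow, +1) and hare (fast, +2):
  init: slow=0, fast=0
  step 1: slow=1, fast=2
  step 2: slow=2, fast=4
  step 3: slow=3, fast=6
  step 4: fast -> None, no cycle

Cycle: no


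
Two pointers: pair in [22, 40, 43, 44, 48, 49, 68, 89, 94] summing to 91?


lo=0(22)+hi=8(94)=116
lo=0(22)+hi=7(89)=111
lo=0(22)+hi=6(68)=90
lo=1(40)+hi=6(68)=108
lo=1(40)+hi=5(49)=89
lo=2(43)+hi=5(49)=92
lo=2(43)+hi=4(48)=91

Yes: 43+48=91


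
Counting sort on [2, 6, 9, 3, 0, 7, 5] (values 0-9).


Input: [2, 6, 9, 3, 0, 7, 5]
Counts: [1, 0, 1, 1, 0, 1, 1, 1, 0, 1]

Sorted: [0, 2, 3, 5, 6, 7, 9]


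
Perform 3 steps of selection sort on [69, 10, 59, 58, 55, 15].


Initial: [69, 10, 59, 58, 55, 15]
Step 1: min=10 at 1
  Swap: [10, 69, 59, 58, 55, 15]
Step 2: min=15 at 5
  Swap: [10, 15, 59, 58, 55, 69]
Step 3: min=55 at 4
  Swap: [10, 15, 55, 58, 59, 69]

After 3 steps: [10, 15, 55, 58, 59, 69]


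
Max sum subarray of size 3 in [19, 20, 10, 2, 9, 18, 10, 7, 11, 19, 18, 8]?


[0:3]: 49
[1:4]: 32
[2:5]: 21
[3:6]: 29
[4:7]: 37
[5:8]: 35
[6:9]: 28
[7:10]: 37
[8:11]: 48
[9:12]: 45

Max: 49 at [0:3]


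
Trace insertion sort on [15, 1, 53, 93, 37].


Initial: [15, 1, 53, 93, 37]
Insert 1: [1, 15, 53, 93, 37]
Insert 53: [1, 15, 53, 93, 37]
Insert 93: [1, 15, 53, 93, 37]
Insert 37: [1, 15, 37, 53, 93]

Sorted: [1, 15, 37, 53, 93]


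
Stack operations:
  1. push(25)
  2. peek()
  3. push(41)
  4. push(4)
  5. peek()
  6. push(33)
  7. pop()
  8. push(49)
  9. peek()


push(25) -> [25]
peek()->25
push(41) -> [25, 41]
push(4) -> [25, 41, 4]
peek()->4
push(33) -> [25, 41, 4, 33]
pop()->33, [25, 41, 4]
push(49) -> [25, 41, 4, 49]
peek()->49

Final stack: [25, 41, 4, 49]


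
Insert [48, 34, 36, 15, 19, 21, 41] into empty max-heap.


Insert 48: [48]
Insert 34: [48, 34]
Insert 36: [48, 34, 36]
Insert 15: [48, 34, 36, 15]
Insert 19: [48, 34, 36, 15, 19]
Insert 21: [48, 34, 36, 15, 19, 21]
Insert 41: [48, 34, 41, 15, 19, 21, 36]

Final heap: [48, 34, 41, 15, 19, 21, 36]


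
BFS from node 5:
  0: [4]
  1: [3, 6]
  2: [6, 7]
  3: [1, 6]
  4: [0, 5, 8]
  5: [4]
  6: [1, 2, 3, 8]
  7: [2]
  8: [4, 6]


Visit 5, enqueue [4]
Visit 4, enqueue [0, 8]
Visit 0, enqueue []
Visit 8, enqueue [6]
Visit 6, enqueue [1, 2, 3]
Visit 1, enqueue []
Visit 2, enqueue [7]
Visit 3, enqueue []
Visit 7, enqueue []

BFS order: [5, 4, 0, 8, 6, 1, 2, 3, 7]


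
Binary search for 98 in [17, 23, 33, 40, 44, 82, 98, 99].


Step 1: lo=0, hi=7, mid=3, val=40
Step 2: lo=4, hi=7, mid=5, val=82
Step 3: lo=6, hi=7, mid=6, val=98

Found at index 6


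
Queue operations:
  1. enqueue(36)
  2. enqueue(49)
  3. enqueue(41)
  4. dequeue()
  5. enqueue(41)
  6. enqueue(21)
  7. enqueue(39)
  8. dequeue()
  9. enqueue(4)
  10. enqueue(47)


enqueue(36) -> [36]
enqueue(49) -> [36, 49]
enqueue(41) -> [36, 49, 41]
dequeue()->36, [49, 41]
enqueue(41) -> [49, 41, 41]
enqueue(21) -> [49, 41, 41, 21]
enqueue(39) -> [49, 41, 41, 21, 39]
dequeue()->49, [41, 41, 21, 39]
enqueue(4) -> [41, 41, 21, 39, 4]
enqueue(47) -> [41, 41, 21, 39, 4, 47]

Final queue: [41, 41, 21, 39, 4, 47]


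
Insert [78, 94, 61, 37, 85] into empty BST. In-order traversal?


Insert 78: root
Insert 94: R from 78
Insert 61: L from 78
Insert 37: L from 78 -> L from 61
Insert 85: R from 78 -> L from 94

In-order: [37, 61, 78, 85, 94]


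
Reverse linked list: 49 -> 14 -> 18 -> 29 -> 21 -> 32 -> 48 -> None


Step 1: curr=49, set curr.next=prev(None) | reversed so far: 49
Step 2: curr=14, set curr.next=prev(49) | reversed so far: 14 -> 49
Step 3: curr=18, set curr.next=prev(14) | reversed so far: 18 -> 14 -> 49
Step 4: curr=29, set curr.next=prev(18) | reversed so far: 29 -> 18 -> 14 -> 49
Step 5: curr=21, set curr.next=prev(29) | reversed so far: 21 -> 29 -> 18 -> 14 -> 49
Step 6: curr=32, set curr.next=prev(21) | reversed so far: 32 -> 21 -> 29 -> 18 -> 14 -> 49
Step 7: curr=48, set curr.next=prev(32) | reversed so far: 48 -> 32 -> 21 -> 29 -> 18 -> 14 -> 49

48 -> 32 -> 21 -> 29 -> 18 -> 14 -> 49 -> None


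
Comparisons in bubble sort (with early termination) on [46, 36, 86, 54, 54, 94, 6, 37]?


Algorithm: bubble sort (with early termination)
Input: [46, 36, 86, 54, 54, 94, 6, 37]
Sorted: [6, 36, 37, 46, 54, 54, 86, 94]

28


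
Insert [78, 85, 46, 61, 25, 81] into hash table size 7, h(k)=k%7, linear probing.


Insert 78: h=1 -> slot 1
Insert 85: h=1, 1 probes -> slot 2
Insert 46: h=4 -> slot 4
Insert 61: h=5 -> slot 5
Insert 25: h=4, 2 probes -> slot 6
Insert 81: h=4, 3 probes -> slot 0

Table: [81, 78, 85, None, 46, 61, 25]


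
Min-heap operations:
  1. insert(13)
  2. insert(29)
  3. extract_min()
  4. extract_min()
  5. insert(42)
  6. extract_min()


insert(13) -> [13]
insert(29) -> [13, 29]
extract_min()->13, [29]
extract_min()->29, []
insert(42) -> [42]
extract_min()->42, []

Final heap: []


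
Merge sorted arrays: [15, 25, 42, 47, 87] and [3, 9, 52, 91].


Take 3 from B
Take 9 from B
Take 15 from A
Take 25 from A
Take 42 from A
Take 47 from A
Take 52 from B
Take 87 from A

Merged: [3, 9, 15, 25, 42, 47, 52, 87, 91]


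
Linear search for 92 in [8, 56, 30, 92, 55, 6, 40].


i=0: 8!=92
i=1: 56!=92
i=2: 30!=92
i=3: 92==92 found!

Found at 3, 4 comps


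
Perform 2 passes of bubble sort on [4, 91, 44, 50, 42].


Initial: [4, 91, 44, 50, 42]
Pass 1: [4, 44, 50, 42, 91] (3 swaps)
Pass 2: [4, 44, 42, 50, 91] (1 swaps)

After 2 passes: [4, 44, 42, 50, 91]


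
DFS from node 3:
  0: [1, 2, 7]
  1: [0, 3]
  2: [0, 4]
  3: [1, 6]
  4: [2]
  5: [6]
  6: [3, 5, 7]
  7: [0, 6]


Visit 3, push [6, 1]
Visit 1, push [0]
Visit 0, push [7, 2]
Visit 2, push [4]
Visit 4, push []
Visit 7, push [6]
Visit 6, push [5]
Visit 5, push []

DFS order: [3, 1, 0, 2, 4, 7, 6, 5]


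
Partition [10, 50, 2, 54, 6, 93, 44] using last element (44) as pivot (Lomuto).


Pivot: 44
  10 <= 44: advance i (no swap)
  2 <= 44: swap -> [10, 2, 50, 54, 6, 93, 44]
  6 <= 44: swap -> [10, 2, 6, 54, 50, 93, 44]
Place pivot at 3: [10, 2, 6, 44, 50, 93, 54]

Partitioned: [10, 2, 6, 44, 50, 93, 54]


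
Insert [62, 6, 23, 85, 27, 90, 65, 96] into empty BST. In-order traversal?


Insert 62: root
Insert 6: L from 62
Insert 23: L from 62 -> R from 6
Insert 85: R from 62
Insert 27: L from 62 -> R from 6 -> R from 23
Insert 90: R from 62 -> R from 85
Insert 65: R from 62 -> L from 85
Insert 96: R from 62 -> R from 85 -> R from 90

In-order: [6, 23, 27, 62, 65, 85, 90, 96]


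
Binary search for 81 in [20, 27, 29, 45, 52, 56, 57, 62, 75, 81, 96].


Step 1: lo=0, hi=10, mid=5, val=56
Step 2: lo=6, hi=10, mid=8, val=75
Step 3: lo=9, hi=10, mid=9, val=81

Found at index 9


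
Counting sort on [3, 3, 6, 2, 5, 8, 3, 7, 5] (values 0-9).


Input: [3, 3, 6, 2, 5, 8, 3, 7, 5]
Counts: [0, 0, 1, 3, 0, 2, 1, 1, 1, 0]

Sorted: [2, 3, 3, 3, 5, 5, 6, 7, 8]


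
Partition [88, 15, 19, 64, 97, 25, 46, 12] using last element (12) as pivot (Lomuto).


Pivot: 12
Place pivot at 0: [12, 15, 19, 64, 97, 25, 46, 88]

Partitioned: [12, 15, 19, 64, 97, 25, 46, 88]


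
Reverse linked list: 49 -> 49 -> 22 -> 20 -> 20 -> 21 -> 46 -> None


Step 1: curr=49, set curr.next=prev(None) | reversed so far: 49
Step 2: curr=49, set curr.next=prev(49) | reversed so far: 49 -> 49
Step 3: curr=22, set curr.next=prev(49) | reversed so far: 22 -> 49 -> 49
Step 4: curr=20, set curr.next=prev(22) | reversed so far: 20 -> 22 -> 49 -> 49
Step 5: curr=20, set curr.next=prev(20) | reversed so far: 20 -> 20 -> 22 -> 49 -> 49
Step 6: curr=21, set curr.next=prev(20) | reversed so far: 21 -> 20 -> 20 -> 22 -> 49 -> 49
Step 7: curr=46, set curr.next=prev(21) | reversed so far: 46 -> 21 -> 20 -> 20 -> 22 -> 49 -> 49

46 -> 21 -> 20 -> 20 -> 22 -> 49 -> 49 -> None


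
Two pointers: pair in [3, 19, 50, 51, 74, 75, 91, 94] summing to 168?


lo=0(3)+hi=7(94)=97
lo=1(19)+hi=7(94)=113
lo=2(50)+hi=7(94)=144
lo=3(51)+hi=7(94)=145
lo=4(74)+hi=7(94)=168

Yes: 74+94=168


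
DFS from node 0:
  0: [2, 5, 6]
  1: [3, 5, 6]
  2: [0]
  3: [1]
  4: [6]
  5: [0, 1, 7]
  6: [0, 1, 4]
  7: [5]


Visit 0, push [6, 5, 2]
Visit 2, push []
Visit 5, push [7, 1]
Visit 1, push [6, 3]
Visit 3, push []
Visit 6, push [4]
Visit 4, push []
Visit 7, push []

DFS order: [0, 2, 5, 1, 3, 6, 4, 7]


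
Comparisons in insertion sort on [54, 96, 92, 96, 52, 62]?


Algorithm: insertion sort
Input: [54, 96, 92, 96, 52, 62]
Sorted: [52, 54, 62, 92, 96, 96]

12


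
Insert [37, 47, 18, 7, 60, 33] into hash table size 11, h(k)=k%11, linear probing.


Insert 37: h=4 -> slot 4
Insert 47: h=3 -> slot 3
Insert 18: h=7 -> slot 7
Insert 7: h=7, 1 probes -> slot 8
Insert 60: h=5 -> slot 5
Insert 33: h=0 -> slot 0

Table: [33, None, None, 47, 37, 60, None, 18, 7, None, None]


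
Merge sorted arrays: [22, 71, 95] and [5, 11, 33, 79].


Take 5 from B
Take 11 from B
Take 22 from A
Take 33 from B
Take 71 from A
Take 79 from B

Merged: [5, 11, 22, 33, 71, 79, 95]


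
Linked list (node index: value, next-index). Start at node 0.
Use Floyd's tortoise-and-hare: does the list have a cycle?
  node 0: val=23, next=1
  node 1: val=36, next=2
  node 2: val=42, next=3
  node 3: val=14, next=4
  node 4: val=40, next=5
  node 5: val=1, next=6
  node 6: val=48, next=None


Floyd's tortoise (slow, +1) and hare (fast, +2):
  init: slow=0, fast=0
  step 1: slow=1, fast=2
  step 2: slow=2, fast=4
  step 3: slow=3, fast=6
  step 4: fast -> None, no cycle

Cycle: no


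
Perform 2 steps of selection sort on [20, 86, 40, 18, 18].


Initial: [20, 86, 40, 18, 18]
Step 1: min=18 at 3
  Swap: [18, 86, 40, 20, 18]
Step 2: min=18 at 4
  Swap: [18, 18, 40, 20, 86]

After 2 steps: [18, 18, 40, 20, 86]


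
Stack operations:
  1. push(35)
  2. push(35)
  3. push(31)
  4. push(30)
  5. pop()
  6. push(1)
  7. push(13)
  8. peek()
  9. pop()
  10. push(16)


push(35) -> [35]
push(35) -> [35, 35]
push(31) -> [35, 35, 31]
push(30) -> [35, 35, 31, 30]
pop()->30, [35, 35, 31]
push(1) -> [35, 35, 31, 1]
push(13) -> [35, 35, 31, 1, 13]
peek()->13
pop()->13, [35, 35, 31, 1]
push(16) -> [35, 35, 31, 1, 16]

Final stack: [35, 35, 31, 1, 16]


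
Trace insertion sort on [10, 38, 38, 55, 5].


Initial: [10, 38, 38, 55, 5]
Insert 38: [10, 38, 38, 55, 5]
Insert 38: [10, 38, 38, 55, 5]
Insert 55: [10, 38, 38, 55, 5]
Insert 5: [5, 10, 38, 38, 55]

Sorted: [5, 10, 38, 38, 55]


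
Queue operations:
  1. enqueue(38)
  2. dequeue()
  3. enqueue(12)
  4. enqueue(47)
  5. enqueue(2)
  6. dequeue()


enqueue(38) -> [38]
dequeue()->38, []
enqueue(12) -> [12]
enqueue(47) -> [12, 47]
enqueue(2) -> [12, 47, 2]
dequeue()->12, [47, 2]

Final queue: [47, 2]


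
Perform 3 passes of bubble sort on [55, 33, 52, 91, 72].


Initial: [55, 33, 52, 91, 72]
Pass 1: [33, 52, 55, 72, 91] (3 swaps)
Pass 2: [33, 52, 55, 72, 91] (0 swaps)
Pass 3: [33, 52, 55, 72, 91] (0 swaps)

After 3 passes: [33, 52, 55, 72, 91]


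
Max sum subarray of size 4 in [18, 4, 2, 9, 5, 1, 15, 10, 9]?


[0:4]: 33
[1:5]: 20
[2:6]: 17
[3:7]: 30
[4:8]: 31
[5:9]: 35

Max: 35 at [5:9]


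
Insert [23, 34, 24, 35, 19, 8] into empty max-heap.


Insert 23: [23]
Insert 34: [34, 23]
Insert 24: [34, 23, 24]
Insert 35: [35, 34, 24, 23]
Insert 19: [35, 34, 24, 23, 19]
Insert 8: [35, 34, 24, 23, 19, 8]

Final heap: [35, 34, 24, 23, 19, 8]


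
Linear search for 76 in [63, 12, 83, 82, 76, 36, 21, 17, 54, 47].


i=0: 63!=76
i=1: 12!=76
i=2: 83!=76
i=3: 82!=76
i=4: 76==76 found!

Found at 4, 5 comps


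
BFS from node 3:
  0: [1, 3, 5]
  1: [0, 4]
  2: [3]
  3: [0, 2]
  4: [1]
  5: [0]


Visit 3, enqueue [0, 2]
Visit 0, enqueue [1, 5]
Visit 2, enqueue []
Visit 1, enqueue [4]
Visit 5, enqueue []
Visit 4, enqueue []

BFS order: [3, 0, 2, 1, 5, 4]


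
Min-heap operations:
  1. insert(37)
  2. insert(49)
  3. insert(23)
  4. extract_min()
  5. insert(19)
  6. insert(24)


insert(37) -> [37]
insert(49) -> [37, 49]
insert(23) -> [23, 49, 37]
extract_min()->23, [37, 49]
insert(19) -> [19, 49, 37]
insert(24) -> [19, 24, 37, 49]

Final heap: [19, 24, 37, 49]


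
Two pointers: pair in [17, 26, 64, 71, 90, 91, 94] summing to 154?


lo=0(17)+hi=6(94)=111
lo=1(26)+hi=6(94)=120
lo=2(64)+hi=6(94)=158
lo=2(64)+hi=5(91)=155
lo=2(64)+hi=4(90)=154

Yes: 64+90=154


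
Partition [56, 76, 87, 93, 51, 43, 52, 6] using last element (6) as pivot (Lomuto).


Pivot: 6
Place pivot at 0: [6, 76, 87, 93, 51, 43, 52, 56]

Partitioned: [6, 76, 87, 93, 51, 43, 52, 56]


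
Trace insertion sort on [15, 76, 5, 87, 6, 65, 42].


Initial: [15, 76, 5, 87, 6, 65, 42]
Insert 76: [15, 76, 5, 87, 6, 65, 42]
Insert 5: [5, 15, 76, 87, 6, 65, 42]
Insert 87: [5, 15, 76, 87, 6, 65, 42]
Insert 6: [5, 6, 15, 76, 87, 65, 42]
Insert 65: [5, 6, 15, 65, 76, 87, 42]
Insert 42: [5, 6, 15, 42, 65, 76, 87]

Sorted: [5, 6, 15, 42, 65, 76, 87]


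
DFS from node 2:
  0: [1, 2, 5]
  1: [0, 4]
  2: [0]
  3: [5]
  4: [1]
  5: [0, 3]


Visit 2, push [0]
Visit 0, push [5, 1]
Visit 1, push [4]
Visit 4, push []
Visit 5, push [3]
Visit 3, push []

DFS order: [2, 0, 1, 4, 5, 3]


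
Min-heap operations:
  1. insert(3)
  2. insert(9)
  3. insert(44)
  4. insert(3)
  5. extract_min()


insert(3) -> [3]
insert(9) -> [3, 9]
insert(44) -> [3, 9, 44]
insert(3) -> [3, 3, 44, 9]
extract_min()->3, [3, 9, 44]

Final heap: [3, 9, 44]


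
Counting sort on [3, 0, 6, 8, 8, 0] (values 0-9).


Input: [3, 0, 6, 8, 8, 0]
Counts: [2, 0, 0, 1, 0, 0, 1, 0, 2, 0]

Sorted: [0, 0, 3, 6, 8, 8]


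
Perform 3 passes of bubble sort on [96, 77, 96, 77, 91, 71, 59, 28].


Initial: [96, 77, 96, 77, 91, 71, 59, 28]
Pass 1: [77, 96, 77, 91, 71, 59, 28, 96] (6 swaps)
Pass 2: [77, 77, 91, 71, 59, 28, 96, 96] (5 swaps)
Pass 3: [77, 77, 71, 59, 28, 91, 96, 96] (3 swaps)

After 3 passes: [77, 77, 71, 59, 28, 91, 96, 96]


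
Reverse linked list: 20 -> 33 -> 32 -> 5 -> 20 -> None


Step 1: curr=20, set curr.next=prev(None) | reversed so far: 20
Step 2: curr=33, set curr.next=prev(20) | reversed so far: 33 -> 20
Step 3: curr=32, set curr.next=prev(33) | reversed so far: 32 -> 33 -> 20
Step 4: curr=5, set curr.next=prev(32) | reversed so far: 5 -> 32 -> 33 -> 20
Step 5: curr=20, set curr.next=prev(5) | reversed so far: 20 -> 5 -> 32 -> 33 -> 20

20 -> 5 -> 32 -> 33 -> 20 -> None


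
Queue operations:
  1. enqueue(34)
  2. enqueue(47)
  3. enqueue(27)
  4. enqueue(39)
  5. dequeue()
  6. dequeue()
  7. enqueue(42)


enqueue(34) -> [34]
enqueue(47) -> [34, 47]
enqueue(27) -> [34, 47, 27]
enqueue(39) -> [34, 47, 27, 39]
dequeue()->34, [47, 27, 39]
dequeue()->47, [27, 39]
enqueue(42) -> [27, 39, 42]

Final queue: [27, 39, 42]


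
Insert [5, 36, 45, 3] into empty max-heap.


Insert 5: [5]
Insert 36: [36, 5]
Insert 45: [45, 5, 36]
Insert 3: [45, 5, 36, 3]

Final heap: [45, 5, 36, 3]


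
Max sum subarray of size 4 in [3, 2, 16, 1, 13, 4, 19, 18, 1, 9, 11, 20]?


[0:4]: 22
[1:5]: 32
[2:6]: 34
[3:7]: 37
[4:8]: 54
[5:9]: 42
[6:10]: 47
[7:11]: 39
[8:12]: 41

Max: 54 at [4:8]


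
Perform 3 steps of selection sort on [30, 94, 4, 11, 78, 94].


Initial: [30, 94, 4, 11, 78, 94]
Step 1: min=4 at 2
  Swap: [4, 94, 30, 11, 78, 94]
Step 2: min=11 at 3
  Swap: [4, 11, 30, 94, 78, 94]
Step 3: min=30 at 2
  Swap: [4, 11, 30, 94, 78, 94]

After 3 steps: [4, 11, 30, 94, 78, 94]


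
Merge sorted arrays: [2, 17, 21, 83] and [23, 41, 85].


Take 2 from A
Take 17 from A
Take 21 from A
Take 23 from B
Take 41 from B
Take 83 from A

Merged: [2, 17, 21, 23, 41, 83, 85]


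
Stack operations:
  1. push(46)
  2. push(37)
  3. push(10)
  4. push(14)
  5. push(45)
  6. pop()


push(46) -> [46]
push(37) -> [46, 37]
push(10) -> [46, 37, 10]
push(14) -> [46, 37, 10, 14]
push(45) -> [46, 37, 10, 14, 45]
pop()->45, [46, 37, 10, 14]

Final stack: [46, 37, 10, 14]


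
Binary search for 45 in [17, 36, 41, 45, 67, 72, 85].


Step 1: lo=0, hi=6, mid=3, val=45

Found at index 3


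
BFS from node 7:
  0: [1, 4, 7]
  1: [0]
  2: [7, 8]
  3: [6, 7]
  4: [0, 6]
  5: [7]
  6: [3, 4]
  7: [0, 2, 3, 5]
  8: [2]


Visit 7, enqueue [0, 2, 3, 5]
Visit 0, enqueue [1, 4]
Visit 2, enqueue [8]
Visit 3, enqueue [6]
Visit 5, enqueue []
Visit 1, enqueue []
Visit 4, enqueue []
Visit 8, enqueue []
Visit 6, enqueue []

BFS order: [7, 0, 2, 3, 5, 1, 4, 8, 6]


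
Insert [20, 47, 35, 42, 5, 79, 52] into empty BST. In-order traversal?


Insert 20: root
Insert 47: R from 20
Insert 35: R from 20 -> L from 47
Insert 42: R from 20 -> L from 47 -> R from 35
Insert 5: L from 20
Insert 79: R from 20 -> R from 47
Insert 52: R from 20 -> R from 47 -> L from 79

In-order: [5, 20, 35, 42, 47, 52, 79]


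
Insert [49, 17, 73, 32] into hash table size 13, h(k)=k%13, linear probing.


Insert 49: h=10 -> slot 10
Insert 17: h=4 -> slot 4
Insert 73: h=8 -> slot 8
Insert 32: h=6 -> slot 6

Table: [None, None, None, None, 17, None, 32, None, 73, None, 49, None, None]


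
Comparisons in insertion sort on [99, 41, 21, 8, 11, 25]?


Algorithm: insertion sort
Input: [99, 41, 21, 8, 11, 25]
Sorted: [8, 11, 21, 25, 41, 99]

13


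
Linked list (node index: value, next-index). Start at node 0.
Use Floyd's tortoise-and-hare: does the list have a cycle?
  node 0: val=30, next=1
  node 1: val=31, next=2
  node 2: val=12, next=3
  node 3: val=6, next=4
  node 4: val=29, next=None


Floyd's tortoise (slow, +1) and hare (fast, +2):
  init: slow=0, fast=0
  step 1: slow=1, fast=2
  step 2: slow=2, fast=4
  step 3: fast -> None, no cycle

Cycle: no


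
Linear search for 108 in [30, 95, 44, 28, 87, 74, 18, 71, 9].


i=0: 30!=108
i=1: 95!=108
i=2: 44!=108
i=3: 28!=108
i=4: 87!=108
i=5: 74!=108
i=6: 18!=108
i=7: 71!=108
i=8: 9!=108

Not found, 9 comps


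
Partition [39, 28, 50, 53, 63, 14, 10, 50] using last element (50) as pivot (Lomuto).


Pivot: 50
  39 <= 50: advance i (no swap)
  28 <= 50: advance i (no swap)
  50 <= 50: advance i (no swap)
  14 <= 50: swap -> [39, 28, 50, 14, 63, 53, 10, 50]
  10 <= 50: swap -> [39, 28, 50, 14, 10, 53, 63, 50]
Place pivot at 5: [39, 28, 50, 14, 10, 50, 63, 53]

Partitioned: [39, 28, 50, 14, 10, 50, 63, 53]


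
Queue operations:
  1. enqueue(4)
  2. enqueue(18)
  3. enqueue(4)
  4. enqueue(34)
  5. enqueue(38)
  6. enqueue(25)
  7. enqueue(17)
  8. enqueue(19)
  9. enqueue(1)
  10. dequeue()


enqueue(4) -> [4]
enqueue(18) -> [4, 18]
enqueue(4) -> [4, 18, 4]
enqueue(34) -> [4, 18, 4, 34]
enqueue(38) -> [4, 18, 4, 34, 38]
enqueue(25) -> [4, 18, 4, 34, 38, 25]
enqueue(17) -> [4, 18, 4, 34, 38, 25, 17]
enqueue(19) -> [4, 18, 4, 34, 38, 25, 17, 19]
enqueue(1) -> [4, 18, 4, 34, 38, 25, 17, 19, 1]
dequeue()->4, [18, 4, 34, 38, 25, 17, 19, 1]

Final queue: [18, 4, 34, 38, 25, 17, 19, 1]


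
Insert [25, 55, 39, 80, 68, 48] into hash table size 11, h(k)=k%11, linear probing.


Insert 25: h=3 -> slot 3
Insert 55: h=0 -> slot 0
Insert 39: h=6 -> slot 6
Insert 80: h=3, 1 probes -> slot 4
Insert 68: h=2 -> slot 2
Insert 48: h=4, 1 probes -> slot 5

Table: [55, None, 68, 25, 80, 48, 39, None, None, None, None]


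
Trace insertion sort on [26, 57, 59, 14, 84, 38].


Initial: [26, 57, 59, 14, 84, 38]
Insert 57: [26, 57, 59, 14, 84, 38]
Insert 59: [26, 57, 59, 14, 84, 38]
Insert 14: [14, 26, 57, 59, 84, 38]
Insert 84: [14, 26, 57, 59, 84, 38]
Insert 38: [14, 26, 38, 57, 59, 84]

Sorted: [14, 26, 38, 57, 59, 84]


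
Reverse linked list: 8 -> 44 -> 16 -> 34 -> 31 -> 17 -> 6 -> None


Step 1: curr=8, set curr.next=prev(None) | reversed so far: 8
Step 2: curr=44, set curr.next=prev(8) | reversed so far: 44 -> 8
Step 3: curr=16, set curr.next=prev(44) | reversed so far: 16 -> 44 -> 8
Step 4: curr=34, set curr.next=prev(16) | reversed so far: 34 -> 16 -> 44 -> 8
Step 5: curr=31, set curr.next=prev(34) | reversed so far: 31 -> 34 -> 16 -> 44 -> 8
Step 6: curr=17, set curr.next=prev(31) | reversed so far: 17 -> 31 -> 34 -> 16 -> 44 -> 8
Step 7: curr=6, set curr.next=prev(17) | reversed so far: 6 -> 17 -> 31 -> 34 -> 16 -> 44 -> 8

6 -> 17 -> 31 -> 34 -> 16 -> 44 -> 8 -> None


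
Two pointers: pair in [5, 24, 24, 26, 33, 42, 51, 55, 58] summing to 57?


lo=0(5)+hi=8(58)=63
lo=0(5)+hi=7(55)=60
lo=0(5)+hi=6(51)=56
lo=1(24)+hi=6(51)=75
lo=1(24)+hi=5(42)=66
lo=1(24)+hi=4(33)=57

Yes: 24+33=57


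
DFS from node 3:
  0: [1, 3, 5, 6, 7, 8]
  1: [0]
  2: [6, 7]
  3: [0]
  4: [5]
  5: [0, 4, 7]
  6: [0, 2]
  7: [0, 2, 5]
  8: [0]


Visit 3, push [0]
Visit 0, push [8, 7, 6, 5, 1]
Visit 1, push []
Visit 5, push [7, 4]
Visit 4, push []
Visit 7, push [2]
Visit 2, push [6]
Visit 6, push []
Visit 8, push []

DFS order: [3, 0, 1, 5, 4, 7, 2, 6, 8]


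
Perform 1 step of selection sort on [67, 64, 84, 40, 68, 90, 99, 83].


Initial: [67, 64, 84, 40, 68, 90, 99, 83]
Step 1: min=40 at 3
  Swap: [40, 64, 84, 67, 68, 90, 99, 83]

After 1 step: [40, 64, 84, 67, 68, 90, 99, 83]


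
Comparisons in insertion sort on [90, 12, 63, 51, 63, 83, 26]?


Algorithm: insertion sort
Input: [90, 12, 63, 51, 63, 83, 26]
Sorted: [12, 26, 51, 63, 63, 83, 90]

16


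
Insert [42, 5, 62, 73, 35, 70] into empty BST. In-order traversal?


Insert 42: root
Insert 5: L from 42
Insert 62: R from 42
Insert 73: R from 42 -> R from 62
Insert 35: L from 42 -> R from 5
Insert 70: R from 42 -> R from 62 -> L from 73

In-order: [5, 35, 42, 62, 70, 73]


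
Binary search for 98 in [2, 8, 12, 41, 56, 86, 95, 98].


Step 1: lo=0, hi=7, mid=3, val=41
Step 2: lo=4, hi=7, mid=5, val=86
Step 3: lo=6, hi=7, mid=6, val=95
Step 4: lo=7, hi=7, mid=7, val=98

Found at index 7


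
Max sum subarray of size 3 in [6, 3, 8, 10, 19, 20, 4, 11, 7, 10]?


[0:3]: 17
[1:4]: 21
[2:5]: 37
[3:6]: 49
[4:7]: 43
[5:8]: 35
[6:9]: 22
[7:10]: 28

Max: 49 at [3:6]


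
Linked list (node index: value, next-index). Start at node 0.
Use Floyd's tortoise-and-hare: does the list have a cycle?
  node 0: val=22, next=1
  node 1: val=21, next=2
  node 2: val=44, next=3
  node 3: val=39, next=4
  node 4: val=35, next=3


Floyd's tortoise (slow, +1) and hare (fast, +2):
  init: slow=0, fast=0
  step 1: slow=1, fast=2
  step 2: slow=2, fast=4
  step 3: slow=3, fast=4
  step 4: slow=4, fast=4
  slow == fast at node 4: cycle detected

Cycle: yes


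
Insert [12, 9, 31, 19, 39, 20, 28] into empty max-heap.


Insert 12: [12]
Insert 9: [12, 9]
Insert 31: [31, 9, 12]
Insert 19: [31, 19, 12, 9]
Insert 39: [39, 31, 12, 9, 19]
Insert 20: [39, 31, 20, 9, 19, 12]
Insert 28: [39, 31, 28, 9, 19, 12, 20]

Final heap: [39, 31, 28, 9, 19, 12, 20]


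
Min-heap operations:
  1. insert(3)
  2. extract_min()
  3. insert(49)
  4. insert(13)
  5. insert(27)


insert(3) -> [3]
extract_min()->3, []
insert(49) -> [49]
insert(13) -> [13, 49]
insert(27) -> [13, 49, 27]

Final heap: [13, 49, 27]


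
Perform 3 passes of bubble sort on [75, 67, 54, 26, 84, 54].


Initial: [75, 67, 54, 26, 84, 54]
Pass 1: [67, 54, 26, 75, 54, 84] (4 swaps)
Pass 2: [54, 26, 67, 54, 75, 84] (3 swaps)
Pass 3: [26, 54, 54, 67, 75, 84] (2 swaps)

After 3 passes: [26, 54, 54, 67, 75, 84]


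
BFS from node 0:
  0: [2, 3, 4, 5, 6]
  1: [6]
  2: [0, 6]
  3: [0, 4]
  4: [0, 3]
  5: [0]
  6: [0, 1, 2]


Visit 0, enqueue [2, 3, 4, 5, 6]
Visit 2, enqueue []
Visit 3, enqueue []
Visit 4, enqueue []
Visit 5, enqueue []
Visit 6, enqueue [1]
Visit 1, enqueue []

BFS order: [0, 2, 3, 4, 5, 6, 1]


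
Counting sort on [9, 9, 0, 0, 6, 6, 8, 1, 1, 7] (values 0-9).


Input: [9, 9, 0, 0, 6, 6, 8, 1, 1, 7]
Counts: [2, 2, 0, 0, 0, 0, 2, 1, 1, 2]

Sorted: [0, 0, 1, 1, 6, 6, 7, 8, 9, 9]


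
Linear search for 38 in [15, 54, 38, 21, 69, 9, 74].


i=0: 15!=38
i=1: 54!=38
i=2: 38==38 found!

Found at 2, 3 comps


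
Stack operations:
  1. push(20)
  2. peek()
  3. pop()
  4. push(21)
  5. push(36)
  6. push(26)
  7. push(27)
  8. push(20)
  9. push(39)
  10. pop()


push(20) -> [20]
peek()->20
pop()->20, []
push(21) -> [21]
push(36) -> [21, 36]
push(26) -> [21, 36, 26]
push(27) -> [21, 36, 26, 27]
push(20) -> [21, 36, 26, 27, 20]
push(39) -> [21, 36, 26, 27, 20, 39]
pop()->39, [21, 36, 26, 27, 20]

Final stack: [21, 36, 26, 27, 20]


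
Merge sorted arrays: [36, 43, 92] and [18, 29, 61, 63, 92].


Take 18 from B
Take 29 from B
Take 36 from A
Take 43 from A
Take 61 from B
Take 63 from B
Take 92 from A

Merged: [18, 29, 36, 43, 61, 63, 92, 92]


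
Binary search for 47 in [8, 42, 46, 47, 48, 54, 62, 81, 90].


Step 1: lo=0, hi=8, mid=4, val=48
Step 2: lo=0, hi=3, mid=1, val=42
Step 3: lo=2, hi=3, mid=2, val=46
Step 4: lo=3, hi=3, mid=3, val=47

Found at index 3


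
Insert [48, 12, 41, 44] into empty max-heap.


Insert 48: [48]
Insert 12: [48, 12]
Insert 41: [48, 12, 41]
Insert 44: [48, 44, 41, 12]

Final heap: [48, 44, 41, 12]


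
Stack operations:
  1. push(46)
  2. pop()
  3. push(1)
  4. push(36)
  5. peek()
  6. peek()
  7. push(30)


push(46) -> [46]
pop()->46, []
push(1) -> [1]
push(36) -> [1, 36]
peek()->36
peek()->36
push(30) -> [1, 36, 30]

Final stack: [1, 36, 30]


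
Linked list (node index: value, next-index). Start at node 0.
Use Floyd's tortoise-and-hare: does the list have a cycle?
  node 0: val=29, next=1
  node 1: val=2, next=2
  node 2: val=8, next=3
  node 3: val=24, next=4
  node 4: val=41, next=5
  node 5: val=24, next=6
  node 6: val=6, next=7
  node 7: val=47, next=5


Floyd's tortoise (slow, +1) and hare (fast, +2):
  init: slow=0, fast=0
  step 1: slow=1, fast=2
  step 2: slow=2, fast=4
  step 3: slow=3, fast=6
  step 4: slow=4, fast=5
  step 5: slow=5, fast=7
  step 6: slow=6, fast=6
  slow == fast at node 6: cycle detected

Cycle: yes


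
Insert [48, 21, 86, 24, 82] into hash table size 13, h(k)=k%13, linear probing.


Insert 48: h=9 -> slot 9
Insert 21: h=8 -> slot 8
Insert 86: h=8, 2 probes -> slot 10
Insert 24: h=11 -> slot 11
Insert 82: h=4 -> slot 4

Table: [None, None, None, None, 82, None, None, None, 21, 48, 86, 24, None]


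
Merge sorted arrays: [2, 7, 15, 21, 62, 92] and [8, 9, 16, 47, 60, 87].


Take 2 from A
Take 7 from A
Take 8 from B
Take 9 from B
Take 15 from A
Take 16 from B
Take 21 from A
Take 47 from B
Take 60 from B
Take 62 from A
Take 87 from B

Merged: [2, 7, 8, 9, 15, 16, 21, 47, 60, 62, 87, 92]


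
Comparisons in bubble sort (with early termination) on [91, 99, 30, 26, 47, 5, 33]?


Algorithm: bubble sort (with early termination)
Input: [91, 99, 30, 26, 47, 5, 33]
Sorted: [5, 26, 30, 33, 47, 91, 99]

21


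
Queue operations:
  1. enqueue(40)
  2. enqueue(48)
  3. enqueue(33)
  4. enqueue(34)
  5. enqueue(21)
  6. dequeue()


enqueue(40) -> [40]
enqueue(48) -> [40, 48]
enqueue(33) -> [40, 48, 33]
enqueue(34) -> [40, 48, 33, 34]
enqueue(21) -> [40, 48, 33, 34, 21]
dequeue()->40, [48, 33, 34, 21]

Final queue: [48, 33, 34, 21]


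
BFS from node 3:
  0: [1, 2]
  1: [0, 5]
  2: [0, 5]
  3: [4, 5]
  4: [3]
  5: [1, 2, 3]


Visit 3, enqueue [4, 5]
Visit 4, enqueue []
Visit 5, enqueue [1, 2]
Visit 1, enqueue [0]
Visit 2, enqueue []
Visit 0, enqueue []

BFS order: [3, 4, 5, 1, 2, 0]


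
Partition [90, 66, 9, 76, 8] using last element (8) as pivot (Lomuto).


Pivot: 8
Place pivot at 0: [8, 66, 9, 76, 90]

Partitioned: [8, 66, 9, 76, 90]


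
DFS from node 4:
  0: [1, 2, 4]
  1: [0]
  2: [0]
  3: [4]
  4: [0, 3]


Visit 4, push [3, 0]
Visit 0, push [2, 1]
Visit 1, push []
Visit 2, push []
Visit 3, push []

DFS order: [4, 0, 1, 2, 3]


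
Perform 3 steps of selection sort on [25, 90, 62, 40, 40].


Initial: [25, 90, 62, 40, 40]
Step 1: min=25 at 0
  Swap: [25, 90, 62, 40, 40]
Step 2: min=40 at 3
  Swap: [25, 40, 62, 90, 40]
Step 3: min=40 at 4
  Swap: [25, 40, 40, 90, 62]

After 3 steps: [25, 40, 40, 90, 62]


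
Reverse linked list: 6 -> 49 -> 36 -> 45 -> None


Step 1: curr=6, set curr.next=prev(None) | reversed so far: 6
Step 2: curr=49, set curr.next=prev(6) | reversed so far: 49 -> 6
Step 3: curr=36, set curr.next=prev(49) | reversed so far: 36 -> 49 -> 6
Step 4: curr=45, set curr.next=prev(36) | reversed so far: 45 -> 36 -> 49 -> 6

45 -> 36 -> 49 -> 6 -> None


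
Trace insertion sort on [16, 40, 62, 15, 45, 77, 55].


Initial: [16, 40, 62, 15, 45, 77, 55]
Insert 40: [16, 40, 62, 15, 45, 77, 55]
Insert 62: [16, 40, 62, 15, 45, 77, 55]
Insert 15: [15, 16, 40, 62, 45, 77, 55]
Insert 45: [15, 16, 40, 45, 62, 77, 55]
Insert 77: [15, 16, 40, 45, 62, 77, 55]
Insert 55: [15, 16, 40, 45, 55, 62, 77]

Sorted: [15, 16, 40, 45, 55, 62, 77]


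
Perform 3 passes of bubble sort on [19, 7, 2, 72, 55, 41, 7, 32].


Initial: [19, 7, 2, 72, 55, 41, 7, 32]
Pass 1: [7, 2, 19, 55, 41, 7, 32, 72] (6 swaps)
Pass 2: [2, 7, 19, 41, 7, 32, 55, 72] (4 swaps)
Pass 3: [2, 7, 19, 7, 32, 41, 55, 72] (2 swaps)

After 3 passes: [2, 7, 19, 7, 32, 41, 55, 72]


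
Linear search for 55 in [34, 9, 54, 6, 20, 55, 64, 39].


i=0: 34!=55
i=1: 9!=55
i=2: 54!=55
i=3: 6!=55
i=4: 20!=55
i=5: 55==55 found!

Found at 5, 6 comps


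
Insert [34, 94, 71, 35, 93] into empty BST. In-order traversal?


Insert 34: root
Insert 94: R from 34
Insert 71: R from 34 -> L from 94
Insert 35: R from 34 -> L from 94 -> L from 71
Insert 93: R from 34 -> L from 94 -> R from 71

In-order: [34, 35, 71, 93, 94]


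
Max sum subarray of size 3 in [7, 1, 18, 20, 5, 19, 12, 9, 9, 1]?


[0:3]: 26
[1:4]: 39
[2:5]: 43
[3:6]: 44
[4:7]: 36
[5:8]: 40
[6:9]: 30
[7:10]: 19

Max: 44 at [3:6]


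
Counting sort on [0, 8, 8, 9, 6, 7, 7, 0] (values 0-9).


Input: [0, 8, 8, 9, 6, 7, 7, 0]
Counts: [2, 0, 0, 0, 0, 0, 1, 2, 2, 1]

Sorted: [0, 0, 6, 7, 7, 8, 8, 9]


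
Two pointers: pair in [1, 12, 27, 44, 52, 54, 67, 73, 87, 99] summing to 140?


lo=0(1)+hi=9(99)=100
lo=1(12)+hi=9(99)=111
lo=2(27)+hi=9(99)=126
lo=3(44)+hi=9(99)=143
lo=3(44)+hi=8(87)=131
lo=4(52)+hi=8(87)=139
lo=5(54)+hi=8(87)=141
lo=5(54)+hi=7(73)=127
lo=6(67)+hi=7(73)=140

Yes: 67+73=140


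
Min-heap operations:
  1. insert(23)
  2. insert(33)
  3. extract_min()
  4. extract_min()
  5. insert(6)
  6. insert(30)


insert(23) -> [23]
insert(33) -> [23, 33]
extract_min()->23, [33]
extract_min()->33, []
insert(6) -> [6]
insert(30) -> [6, 30]

Final heap: [6, 30]


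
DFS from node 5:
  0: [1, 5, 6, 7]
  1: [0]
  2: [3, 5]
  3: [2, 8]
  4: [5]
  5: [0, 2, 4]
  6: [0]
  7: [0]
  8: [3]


Visit 5, push [4, 2, 0]
Visit 0, push [7, 6, 1]
Visit 1, push []
Visit 6, push []
Visit 7, push []
Visit 2, push [3]
Visit 3, push [8]
Visit 8, push []
Visit 4, push []

DFS order: [5, 0, 1, 6, 7, 2, 3, 8, 4]


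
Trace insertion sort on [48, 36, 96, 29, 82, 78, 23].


Initial: [48, 36, 96, 29, 82, 78, 23]
Insert 36: [36, 48, 96, 29, 82, 78, 23]
Insert 96: [36, 48, 96, 29, 82, 78, 23]
Insert 29: [29, 36, 48, 96, 82, 78, 23]
Insert 82: [29, 36, 48, 82, 96, 78, 23]
Insert 78: [29, 36, 48, 78, 82, 96, 23]
Insert 23: [23, 29, 36, 48, 78, 82, 96]

Sorted: [23, 29, 36, 48, 78, 82, 96]


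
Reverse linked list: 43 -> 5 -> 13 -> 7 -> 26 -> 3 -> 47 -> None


Step 1: curr=43, set curr.next=prev(None) | reversed so far: 43
Step 2: curr=5, set curr.next=prev(43) | reversed so far: 5 -> 43
Step 3: curr=13, set curr.next=prev(5) | reversed so far: 13 -> 5 -> 43
Step 4: curr=7, set curr.next=prev(13) | reversed so far: 7 -> 13 -> 5 -> 43
Step 5: curr=26, set curr.next=prev(7) | reversed so far: 26 -> 7 -> 13 -> 5 -> 43
Step 6: curr=3, set curr.next=prev(26) | reversed so far: 3 -> 26 -> 7 -> 13 -> 5 -> 43
Step 7: curr=47, set curr.next=prev(3) | reversed so far: 47 -> 3 -> 26 -> 7 -> 13 -> 5 -> 43

47 -> 3 -> 26 -> 7 -> 13 -> 5 -> 43 -> None


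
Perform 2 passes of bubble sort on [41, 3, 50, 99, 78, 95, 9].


Initial: [41, 3, 50, 99, 78, 95, 9]
Pass 1: [3, 41, 50, 78, 95, 9, 99] (4 swaps)
Pass 2: [3, 41, 50, 78, 9, 95, 99] (1 swaps)

After 2 passes: [3, 41, 50, 78, 9, 95, 99]


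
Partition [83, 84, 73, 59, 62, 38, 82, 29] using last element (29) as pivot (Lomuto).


Pivot: 29
Place pivot at 0: [29, 84, 73, 59, 62, 38, 82, 83]

Partitioned: [29, 84, 73, 59, 62, 38, 82, 83]


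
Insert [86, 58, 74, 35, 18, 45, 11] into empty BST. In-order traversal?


Insert 86: root
Insert 58: L from 86
Insert 74: L from 86 -> R from 58
Insert 35: L from 86 -> L from 58
Insert 18: L from 86 -> L from 58 -> L from 35
Insert 45: L from 86 -> L from 58 -> R from 35
Insert 11: L from 86 -> L from 58 -> L from 35 -> L from 18

In-order: [11, 18, 35, 45, 58, 74, 86]


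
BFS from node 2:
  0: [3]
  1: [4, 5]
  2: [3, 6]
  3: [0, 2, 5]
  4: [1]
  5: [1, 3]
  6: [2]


Visit 2, enqueue [3, 6]
Visit 3, enqueue [0, 5]
Visit 6, enqueue []
Visit 0, enqueue []
Visit 5, enqueue [1]
Visit 1, enqueue [4]
Visit 4, enqueue []

BFS order: [2, 3, 6, 0, 5, 1, 4]


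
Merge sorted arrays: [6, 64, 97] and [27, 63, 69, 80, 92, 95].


Take 6 from A
Take 27 from B
Take 63 from B
Take 64 from A
Take 69 from B
Take 80 from B
Take 92 from B
Take 95 from B

Merged: [6, 27, 63, 64, 69, 80, 92, 95, 97]


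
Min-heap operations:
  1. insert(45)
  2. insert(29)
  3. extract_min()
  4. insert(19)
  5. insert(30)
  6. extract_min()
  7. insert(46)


insert(45) -> [45]
insert(29) -> [29, 45]
extract_min()->29, [45]
insert(19) -> [19, 45]
insert(30) -> [19, 45, 30]
extract_min()->19, [30, 45]
insert(46) -> [30, 45, 46]

Final heap: [30, 45, 46]


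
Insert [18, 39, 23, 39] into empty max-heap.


Insert 18: [18]
Insert 39: [39, 18]
Insert 23: [39, 18, 23]
Insert 39: [39, 39, 23, 18]

Final heap: [39, 39, 23, 18]


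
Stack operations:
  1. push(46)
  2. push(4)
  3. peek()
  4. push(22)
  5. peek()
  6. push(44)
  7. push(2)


push(46) -> [46]
push(4) -> [46, 4]
peek()->4
push(22) -> [46, 4, 22]
peek()->22
push(44) -> [46, 4, 22, 44]
push(2) -> [46, 4, 22, 44, 2]

Final stack: [46, 4, 22, 44, 2]


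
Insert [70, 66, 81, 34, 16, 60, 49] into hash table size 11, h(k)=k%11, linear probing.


Insert 70: h=4 -> slot 4
Insert 66: h=0 -> slot 0
Insert 81: h=4, 1 probes -> slot 5
Insert 34: h=1 -> slot 1
Insert 16: h=5, 1 probes -> slot 6
Insert 60: h=5, 2 probes -> slot 7
Insert 49: h=5, 3 probes -> slot 8

Table: [66, 34, None, None, 70, 81, 16, 60, 49, None, None]


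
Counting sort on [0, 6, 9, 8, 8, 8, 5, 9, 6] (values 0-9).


Input: [0, 6, 9, 8, 8, 8, 5, 9, 6]
Counts: [1, 0, 0, 0, 0, 1, 2, 0, 3, 2]

Sorted: [0, 5, 6, 6, 8, 8, 8, 9, 9]


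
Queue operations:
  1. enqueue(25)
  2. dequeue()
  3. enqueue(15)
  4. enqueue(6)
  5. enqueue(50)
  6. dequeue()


enqueue(25) -> [25]
dequeue()->25, []
enqueue(15) -> [15]
enqueue(6) -> [15, 6]
enqueue(50) -> [15, 6, 50]
dequeue()->15, [6, 50]

Final queue: [6, 50]


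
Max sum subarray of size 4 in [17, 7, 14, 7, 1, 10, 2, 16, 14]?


[0:4]: 45
[1:5]: 29
[2:6]: 32
[3:7]: 20
[4:8]: 29
[5:9]: 42

Max: 45 at [0:4]


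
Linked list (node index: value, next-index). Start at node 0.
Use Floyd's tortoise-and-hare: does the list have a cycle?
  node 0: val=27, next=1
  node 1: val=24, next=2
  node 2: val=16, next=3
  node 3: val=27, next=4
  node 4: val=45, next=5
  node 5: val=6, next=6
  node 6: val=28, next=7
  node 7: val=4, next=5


Floyd's tortoise (slow, +1) and hare (fast, +2):
  init: slow=0, fast=0
  step 1: slow=1, fast=2
  step 2: slow=2, fast=4
  step 3: slow=3, fast=6
  step 4: slow=4, fast=5
  step 5: slow=5, fast=7
  step 6: slow=6, fast=6
  slow == fast at node 6: cycle detected

Cycle: yes


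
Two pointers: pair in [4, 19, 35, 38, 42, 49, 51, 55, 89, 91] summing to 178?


lo=0(4)+hi=9(91)=95
lo=1(19)+hi=9(91)=110
lo=2(35)+hi=9(91)=126
lo=3(38)+hi=9(91)=129
lo=4(42)+hi=9(91)=133
lo=5(49)+hi=9(91)=140
lo=6(51)+hi=9(91)=142
lo=7(55)+hi=9(91)=146
lo=8(89)+hi=9(91)=180

No pair found


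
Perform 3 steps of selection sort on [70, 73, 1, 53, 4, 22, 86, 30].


Initial: [70, 73, 1, 53, 4, 22, 86, 30]
Step 1: min=1 at 2
  Swap: [1, 73, 70, 53, 4, 22, 86, 30]
Step 2: min=4 at 4
  Swap: [1, 4, 70, 53, 73, 22, 86, 30]
Step 3: min=22 at 5
  Swap: [1, 4, 22, 53, 73, 70, 86, 30]

After 3 steps: [1, 4, 22, 53, 73, 70, 86, 30]


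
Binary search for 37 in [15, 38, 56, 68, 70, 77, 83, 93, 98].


Step 1: lo=0, hi=8, mid=4, val=70
Step 2: lo=0, hi=3, mid=1, val=38
Step 3: lo=0, hi=0, mid=0, val=15

Not found


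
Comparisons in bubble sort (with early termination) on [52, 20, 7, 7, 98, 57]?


Algorithm: bubble sort (with early termination)
Input: [52, 20, 7, 7, 98, 57]
Sorted: [7, 7, 20, 52, 57, 98]

12


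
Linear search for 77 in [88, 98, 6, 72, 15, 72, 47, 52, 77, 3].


i=0: 88!=77
i=1: 98!=77
i=2: 6!=77
i=3: 72!=77
i=4: 15!=77
i=5: 72!=77
i=6: 47!=77
i=7: 52!=77
i=8: 77==77 found!

Found at 8, 9 comps


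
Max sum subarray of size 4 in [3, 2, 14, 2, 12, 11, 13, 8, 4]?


[0:4]: 21
[1:5]: 30
[2:6]: 39
[3:7]: 38
[4:8]: 44
[5:9]: 36

Max: 44 at [4:8]


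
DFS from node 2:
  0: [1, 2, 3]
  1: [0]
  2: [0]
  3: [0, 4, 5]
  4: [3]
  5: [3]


Visit 2, push [0]
Visit 0, push [3, 1]
Visit 1, push []
Visit 3, push [5, 4]
Visit 4, push []
Visit 5, push []

DFS order: [2, 0, 1, 3, 4, 5]


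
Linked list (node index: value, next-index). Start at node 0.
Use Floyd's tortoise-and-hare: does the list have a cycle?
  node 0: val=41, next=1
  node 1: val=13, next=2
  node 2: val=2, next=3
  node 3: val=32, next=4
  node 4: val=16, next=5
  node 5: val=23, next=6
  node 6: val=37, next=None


Floyd's tortoise (slow, +1) and hare (fast, +2):
  init: slow=0, fast=0
  step 1: slow=1, fast=2
  step 2: slow=2, fast=4
  step 3: slow=3, fast=6
  step 4: fast -> None, no cycle

Cycle: no


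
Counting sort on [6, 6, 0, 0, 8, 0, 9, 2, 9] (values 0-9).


Input: [6, 6, 0, 0, 8, 0, 9, 2, 9]
Counts: [3, 0, 1, 0, 0, 0, 2, 0, 1, 2]

Sorted: [0, 0, 0, 2, 6, 6, 8, 9, 9]


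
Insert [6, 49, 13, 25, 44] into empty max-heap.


Insert 6: [6]
Insert 49: [49, 6]
Insert 13: [49, 6, 13]
Insert 25: [49, 25, 13, 6]
Insert 44: [49, 44, 13, 6, 25]

Final heap: [49, 44, 13, 6, 25]


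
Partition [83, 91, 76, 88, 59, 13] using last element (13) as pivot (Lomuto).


Pivot: 13
Place pivot at 0: [13, 91, 76, 88, 59, 83]

Partitioned: [13, 91, 76, 88, 59, 83]


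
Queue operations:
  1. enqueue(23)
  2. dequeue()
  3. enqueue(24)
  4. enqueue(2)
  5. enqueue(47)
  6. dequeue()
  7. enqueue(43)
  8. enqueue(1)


enqueue(23) -> [23]
dequeue()->23, []
enqueue(24) -> [24]
enqueue(2) -> [24, 2]
enqueue(47) -> [24, 2, 47]
dequeue()->24, [2, 47]
enqueue(43) -> [2, 47, 43]
enqueue(1) -> [2, 47, 43, 1]

Final queue: [2, 47, 43, 1]


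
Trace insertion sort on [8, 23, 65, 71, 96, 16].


Initial: [8, 23, 65, 71, 96, 16]
Insert 23: [8, 23, 65, 71, 96, 16]
Insert 65: [8, 23, 65, 71, 96, 16]
Insert 71: [8, 23, 65, 71, 96, 16]
Insert 96: [8, 23, 65, 71, 96, 16]
Insert 16: [8, 16, 23, 65, 71, 96]

Sorted: [8, 16, 23, 65, 71, 96]


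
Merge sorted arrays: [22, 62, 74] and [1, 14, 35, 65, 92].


Take 1 from B
Take 14 from B
Take 22 from A
Take 35 from B
Take 62 from A
Take 65 from B
Take 74 from A

Merged: [1, 14, 22, 35, 62, 65, 74, 92]


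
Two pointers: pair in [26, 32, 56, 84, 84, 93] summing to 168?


lo=0(26)+hi=5(93)=119
lo=1(32)+hi=5(93)=125
lo=2(56)+hi=5(93)=149
lo=3(84)+hi=5(93)=177
lo=3(84)+hi=4(84)=168

Yes: 84+84=168


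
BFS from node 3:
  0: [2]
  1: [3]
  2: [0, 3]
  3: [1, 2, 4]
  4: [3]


Visit 3, enqueue [1, 2, 4]
Visit 1, enqueue []
Visit 2, enqueue [0]
Visit 4, enqueue []
Visit 0, enqueue []

BFS order: [3, 1, 2, 4, 0]


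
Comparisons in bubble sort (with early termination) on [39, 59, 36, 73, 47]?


Algorithm: bubble sort (with early termination)
Input: [39, 59, 36, 73, 47]
Sorted: [36, 39, 47, 59, 73]

9
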